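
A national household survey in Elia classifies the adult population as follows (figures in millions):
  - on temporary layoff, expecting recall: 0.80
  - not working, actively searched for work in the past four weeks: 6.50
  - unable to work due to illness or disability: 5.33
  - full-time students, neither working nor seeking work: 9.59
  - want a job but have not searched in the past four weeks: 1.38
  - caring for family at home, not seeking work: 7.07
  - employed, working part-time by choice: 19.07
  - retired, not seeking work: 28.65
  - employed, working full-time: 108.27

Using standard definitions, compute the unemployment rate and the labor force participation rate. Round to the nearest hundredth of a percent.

Unemployment rate ≈ 5.42%; labor force participation rate ≈ 72.13%.

Employed = 19.07 + 108.27 = 127.34 million.
Unemployed = 0.80 + 6.50 = 7.30 million (jobless and actively searching, or on temporary layoff).
Labor force = 127.34 + 7.30 = 134.64 million.
Not in labor force = 5.33 + 9.59 + 1.38 + 7.07 + 28.65 = 52.02 million (those not working and not actively searching are outside the labor force — including those who want a job but have given up searching).
Civilian working-age population = 134.64 + 52.02 = 186.66 million.
Unemployment rate = 7.30 / 134.64 = 5.42%.
Labor force participation rate = 134.64 / 186.66 = 72.13%.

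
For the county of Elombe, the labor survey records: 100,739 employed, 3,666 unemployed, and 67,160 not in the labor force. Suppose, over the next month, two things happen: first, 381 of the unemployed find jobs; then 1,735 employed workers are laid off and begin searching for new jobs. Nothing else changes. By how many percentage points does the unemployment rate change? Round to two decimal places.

The unemployment rate changes by +1.30 percentage points.

Initially, labor force = 100,739 + 3,666 = 104,405, so u = 3,666/104,405 = 3.51%.
After the first change, unemployed falls and employed rises by 381; labor force unchanged → E = 101,120, U = 3,285, labor force = 104,405.
After the second change, employed falls and unemployed rises by 1,735; labor force unchanged → E = 99,385, U = 5,020, labor force = 104,405.
New unemployment rate = 5,020 / 104,405 = 4.81%.
Change = 4.81% − 3.51% = +1.30 percentage points.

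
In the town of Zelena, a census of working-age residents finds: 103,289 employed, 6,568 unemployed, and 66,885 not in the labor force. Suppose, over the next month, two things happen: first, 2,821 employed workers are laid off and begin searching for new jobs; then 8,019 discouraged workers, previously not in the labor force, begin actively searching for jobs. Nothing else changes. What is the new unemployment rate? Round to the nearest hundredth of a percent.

New unemployment rate ≈ 14.77%.

Initially, labor force = 103,289 + 6,568 = 109,857, so u = 6,568/109,857 = 5.98%.
After the first change, employed falls and unemployed rises by 2,821; labor force unchanged → E = 100,468, U = 9,389, labor force = 109,857.
After the second change, unemployed and labor force both rise by 8,019 → E = 100,468, U = 17,408, labor force = 117,876.
New unemployment rate = 17,408 / 117,876 = 14.77%.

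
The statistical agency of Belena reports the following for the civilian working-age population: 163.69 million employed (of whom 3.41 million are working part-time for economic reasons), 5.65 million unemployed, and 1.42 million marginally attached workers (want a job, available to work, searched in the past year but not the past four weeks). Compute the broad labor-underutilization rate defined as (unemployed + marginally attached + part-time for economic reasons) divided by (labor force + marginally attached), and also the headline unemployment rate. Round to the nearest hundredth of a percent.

Labor force = 163.69 + 5.65 = 169.34 million.
Numerator = 5.65 + 1.42 + 3.41 = 10.48 million.
Denominator = 169.34 + 1.42 = 170.76 million.
Broad rate = 10.48 / 170.76 = 6.14%.
Headline unemployment rate = 5.65 / 169.34 = 3.34%.

Broad underutilization rate ≈ 6.14%; headline unemployment rate ≈ 3.34%.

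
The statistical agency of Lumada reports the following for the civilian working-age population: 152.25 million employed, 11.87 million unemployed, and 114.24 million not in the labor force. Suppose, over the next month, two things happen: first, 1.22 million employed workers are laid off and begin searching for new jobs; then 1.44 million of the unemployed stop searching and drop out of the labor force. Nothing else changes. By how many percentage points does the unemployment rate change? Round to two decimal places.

Initially, labor force = 152.25 + 11.87 = 164.12 million, so u = 11.87/164.12 = 7.23%.
After the first change, employed falls and unemployed rises by 1.22; labor force unchanged → E = 151.03, U = 13.09, labor force = 164.12 million.
After the second change, unemployed and labor force both fall by 1.44 → E = 151.03, U = 11.65, labor force = 162.68 million.
New unemployment rate = 11.65 / 162.68 = 7.16%.
Change = 7.16% − 7.23% = −0.07 percentage points.

The unemployment rate changes by −0.07 percentage points.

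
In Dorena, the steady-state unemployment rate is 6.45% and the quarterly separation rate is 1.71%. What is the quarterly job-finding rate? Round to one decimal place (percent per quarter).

From u* = s/(s+f): f = s·(1−u)/u.
f = 1.71 × (1 − 0.0645) / 0.0645 = 1.5997 / 0.0645 ≈ 24.8% per quarter.

Job-finding rate ≈ 24.8% per quarter.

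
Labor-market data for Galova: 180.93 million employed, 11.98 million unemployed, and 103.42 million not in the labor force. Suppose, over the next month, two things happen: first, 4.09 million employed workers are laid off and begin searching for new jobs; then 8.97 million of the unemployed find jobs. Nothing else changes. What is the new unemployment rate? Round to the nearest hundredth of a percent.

Initially, labor force = 180.93 + 11.98 = 192.91 million, so u = 11.98/192.91 = 6.21%.
After the first change, employed falls and unemployed rises by 4.09; labor force unchanged → E = 176.84, U = 16.07, labor force = 192.91 million.
After the second change, unemployed falls and employed rises by 8.97; labor force unchanged → E = 185.81, U = 7.10, labor force = 192.91 million.
New unemployment rate = 7.10 / 192.91 = 3.68%.

New unemployment rate ≈ 3.68%.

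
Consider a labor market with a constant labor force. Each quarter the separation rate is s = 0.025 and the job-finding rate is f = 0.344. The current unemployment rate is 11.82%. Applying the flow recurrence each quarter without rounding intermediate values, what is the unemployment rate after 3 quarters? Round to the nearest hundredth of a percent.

Unemployment rate after three quarters ≈ 8.04%.

With a fixed labor force, u_{t+1} = u_t + s·(1−u_t) − f·u_t = u_t·(1−s−f) + s.
Here 1−s−f = 0.631 and s = 0.025.
u_1 = 0.118200 × 0.631 + 0.025 = 0.099584.
u_2 = 0.099584 × 0.631 + 0.025 = 0.087838.
u_3 = 0.087838 × 0.631 + 0.025 = 0.080426.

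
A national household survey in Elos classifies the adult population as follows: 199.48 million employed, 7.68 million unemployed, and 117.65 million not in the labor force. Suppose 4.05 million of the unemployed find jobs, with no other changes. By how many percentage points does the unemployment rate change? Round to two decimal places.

The unemployment rate changes by −1.96 percentage points.

Initially, labor force = 199.48 + 7.68 = 207.16 million, so u = 7.68/207.16 = 3.71%.
After the change, unemployed falls and employed rises by 4.05; labor force unchanged → E = 203.53, U = 3.63, labor force = 207.16 million.
New unemployment rate = 3.63 / 207.16 = 1.75%.
Change = 1.75% − 3.71% = −1.96 percentage points.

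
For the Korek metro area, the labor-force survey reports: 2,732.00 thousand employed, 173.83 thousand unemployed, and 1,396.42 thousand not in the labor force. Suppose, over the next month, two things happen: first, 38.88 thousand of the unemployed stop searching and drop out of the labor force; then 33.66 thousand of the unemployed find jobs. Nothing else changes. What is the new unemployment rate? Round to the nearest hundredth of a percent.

New unemployment rate ≈ 3.53%.

Initially, labor force = 2,732.00 + 173.83 = 2,905.83 thousand, so u = 173.83/2,905.83 = 5.98%.
After the first change, unemployed and labor force both fall by 38.88 → E = 2,732.00, U = 134.95, labor force = 2,866.95 thousand.
After the second change, unemployed falls and employed rises by 33.66; labor force unchanged → E = 2,765.66, U = 101.29, labor force = 2,866.95 thousand.
New unemployment rate = 101.29 / 2,866.95 = 3.53%.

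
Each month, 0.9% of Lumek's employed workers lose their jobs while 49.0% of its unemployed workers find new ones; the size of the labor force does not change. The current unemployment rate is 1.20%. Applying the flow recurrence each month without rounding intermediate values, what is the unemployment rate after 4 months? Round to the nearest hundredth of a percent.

With a fixed labor force, u_{t+1} = u_t + s·(1−u_t) − f·u_t = u_t·(1−s−f) + s.
Here 1−s−f = 0.501 and s = 0.009.
u_1 = 0.012000 × 0.501 + 0.009 = 0.015012.
u_2 = 0.015012 × 0.501 + 0.009 = 0.016521.
u_3 = 0.016521 × 0.501 + 0.009 = 0.017277.
u_4 = 0.017277 × 0.501 + 0.009 = 0.017656.

Unemployment rate after four months ≈ 1.77%.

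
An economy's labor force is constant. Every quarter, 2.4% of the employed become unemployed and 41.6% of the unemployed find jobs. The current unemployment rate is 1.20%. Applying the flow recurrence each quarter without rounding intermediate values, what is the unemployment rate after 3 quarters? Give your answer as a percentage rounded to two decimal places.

With a fixed labor force, u_{t+1} = u_t + s·(1−u_t) − f·u_t = u_t·(1−s−f) + s.
Here 1−s−f = 0.560 and s = 0.024.
u_1 = 0.012000 × 0.560 + 0.024 = 0.030720.
u_2 = 0.030720 × 0.560 + 0.024 = 0.041203.
u_3 = 0.041203 × 0.560 + 0.024 = 0.047074.

Unemployment rate after three quarters ≈ 4.71%.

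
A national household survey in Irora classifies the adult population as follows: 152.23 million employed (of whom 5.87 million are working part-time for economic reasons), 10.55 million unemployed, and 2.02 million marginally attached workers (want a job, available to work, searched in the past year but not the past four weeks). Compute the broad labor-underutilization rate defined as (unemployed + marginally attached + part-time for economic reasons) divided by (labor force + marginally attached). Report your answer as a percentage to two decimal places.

Labor force = 152.23 + 10.55 = 162.78 million.
Numerator = 10.55 + 2.02 + 5.87 = 18.44 million.
Denominator = 162.78 + 2.02 = 164.80 million.
Broad rate = 18.44 / 164.80 = 11.19%.

Broad underutilization rate ≈ 11.19%.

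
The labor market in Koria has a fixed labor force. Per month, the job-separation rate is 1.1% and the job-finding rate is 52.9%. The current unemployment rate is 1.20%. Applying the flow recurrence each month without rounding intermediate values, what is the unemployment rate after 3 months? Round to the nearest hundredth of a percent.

Unemployment rate after three months ≈ 1.96%.

With a fixed labor force, u_{t+1} = u_t + s·(1−u_t) − f·u_t = u_t·(1−s−f) + s.
Here 1−s−f = 0.460 and s = 0.011.
u_1 = 0.012000 × 0.460 + 0.011 = 0.016520.
u_2 = 0.016520 × 0.460 + 0.011 = 0.018599.
u_3 = 0.018599 × 0.460 + 0.011 = 0.019556.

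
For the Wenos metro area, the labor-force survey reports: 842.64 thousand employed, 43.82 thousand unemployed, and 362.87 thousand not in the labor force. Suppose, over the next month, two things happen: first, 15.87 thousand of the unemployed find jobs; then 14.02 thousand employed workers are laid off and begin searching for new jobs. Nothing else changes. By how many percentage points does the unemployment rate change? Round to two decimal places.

Initially, labor force = 842.64 + 43.82 = 886.46 thousand, so u = 43.82/886.46 = 4.94%.
After the first change, unemployed falls and employed rises by 15.87; labor force unchanged → E = 858.51, U = 27.95, labor force = 886.46 thousand.
After the second change, employed falls and unemployed rises by 14.02; labor force unchanged → E = 844.49, U = 41.97, labor force = 886.46 thousand.
New unemployment rate = 41.97 / 886.46 = 4.73%.
Change = 4.73% − 4.94% = −0.21 percentage points.

The unemployment rate changes by −0.21 percentage points.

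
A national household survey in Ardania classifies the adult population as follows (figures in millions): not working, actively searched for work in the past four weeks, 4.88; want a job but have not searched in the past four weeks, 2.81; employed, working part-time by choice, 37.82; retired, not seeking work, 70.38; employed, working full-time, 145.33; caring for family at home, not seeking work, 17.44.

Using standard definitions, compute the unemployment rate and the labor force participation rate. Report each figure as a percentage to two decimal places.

Employed = 37.82 + 145.33 = 183.15 million.
Unemployed = 4.88 million.
Labor force = 183.15 + 4.88 = 188.03 million.
Not in labor force = 2.81 + 70.38 + 17.44 = 90.63 million (those not working and not actively searching are outside the labor force — including those who want a job but have given up searching).
Civilian working-age population = 188.03 + 90.63 = 278.66 million.
Unemployment rate = 4.88 / 188.03 = 2.60%.
Labor force participation rate = 188.03 / 278.66 = 67.48%.

Unemployment rate ≈ 2.60%; labor force participation rate ≈ 67.48%.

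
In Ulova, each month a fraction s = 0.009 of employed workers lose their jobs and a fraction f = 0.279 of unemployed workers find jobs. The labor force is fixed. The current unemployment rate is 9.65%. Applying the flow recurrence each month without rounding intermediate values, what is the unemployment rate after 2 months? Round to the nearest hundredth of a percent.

With a fixed labor force, u_{t+1} = u_t + s·(1−u_t) − f·u_t = u_t·(1−s−f) + s.
Here 1−s−f = 0.712 and s = 0.009.
u_1 = 0.096500 × 0.712 + 0.009 = 0.077708.
u_2 = 0.077708 × 0.712 + 0.009 = 0.064328.

Unemployment rate after two months ≈ 6.43%.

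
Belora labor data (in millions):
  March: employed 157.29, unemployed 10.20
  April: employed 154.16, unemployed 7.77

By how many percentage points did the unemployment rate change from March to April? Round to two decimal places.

March: labor force = 157.29 + 10.20 = 167.49; u = 10.20/167.49 = 6.09%.
April: labor force = 154.16 + 7.77 = 161.93; u = 7.77/161.93 = 4.80%.
Change = 4.80% − 6.09% = −1.29 pp.

The unemployment rate changed by −1.29 percentage points.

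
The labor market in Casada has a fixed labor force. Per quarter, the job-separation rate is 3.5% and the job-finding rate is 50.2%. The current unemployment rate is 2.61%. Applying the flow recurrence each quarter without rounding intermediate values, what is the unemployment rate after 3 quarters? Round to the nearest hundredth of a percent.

Unemployment rate after three quarters ≈ 6.13%.

With a fixed labor force, u_{t+1} = u_t + s·(1−u_t) − f·u_t = u_t·(1−s−f) + s.
Here 1−s−f = 0.463 and s = 0.035.
u_1 = 0.026100 × 0.463 + 0.035 = 0.047084.
u_2 = 0.047084 × 0.463 + 0.035 = 0.056800.
u_3 = 0.056800 × 0.463 + 0.035 = 0.061298.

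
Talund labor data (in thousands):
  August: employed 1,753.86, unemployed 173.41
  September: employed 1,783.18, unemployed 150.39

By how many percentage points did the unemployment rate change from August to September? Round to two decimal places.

August: labor force = 1,753.86 + 173.41 = 1,927.27; u = 173.41/1,927.27 = 9.00%.
September: labor force = 1,783.18 + 150.39 = 1,933.57; u = 150.39/1,933.57 = 7.78%.
Change = 7.78% − 9.00% = −1.22 pp.

The unemployment rate changed by −1.22 percentage points.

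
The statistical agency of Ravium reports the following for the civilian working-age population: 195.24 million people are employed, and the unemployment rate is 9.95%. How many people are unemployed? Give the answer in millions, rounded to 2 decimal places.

About 21.57 million are unemployed.

Let U be the number unemployed. The labor force is E + U, and U/(E+U) = 0.0995.
So U = 0.0995 × 195.24 / (1 − 0.0995) = 19.4264 / 0.9005 ≈ 21.57 million.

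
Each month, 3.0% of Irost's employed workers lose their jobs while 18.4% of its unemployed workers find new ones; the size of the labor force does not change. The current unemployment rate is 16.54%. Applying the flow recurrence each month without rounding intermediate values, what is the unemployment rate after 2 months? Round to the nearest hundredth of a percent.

With a fixed labor force, u_{t+1} = u_t + s·(1−u_t) − f·u_t = u_t·(1−s−f) + s.
Here 1−s−f = 0.786 and s = 0.030.
u_1 = 0.165400 × 0.786 + 0.030 = 0.160004.
u_2 = 0.160004 × 0.786 + 0.030 = 0.155763.

Unemployment rate after two months ≈ 15.58%.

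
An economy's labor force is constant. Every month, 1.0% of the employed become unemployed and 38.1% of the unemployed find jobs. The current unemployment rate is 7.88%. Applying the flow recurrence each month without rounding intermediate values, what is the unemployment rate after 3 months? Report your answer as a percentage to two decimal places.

Unemployment rate after three months ≈ 3.76%.

With a fixed labor force, u_{t+1} = u_t + s·(1−u_t) − f·u_t = u_t·(1−s−f) + s.
Here 1−s−f = 0.609 and s = 0.010.
u_1 = 0.078800 × 0.609 + 0.010 = 0.057989.
u_2 = 0.057989 × 0.609 + 0.010 = 0.045315.
u_3 = 0.045315 × 0.609 + 0.010 = 0.037597.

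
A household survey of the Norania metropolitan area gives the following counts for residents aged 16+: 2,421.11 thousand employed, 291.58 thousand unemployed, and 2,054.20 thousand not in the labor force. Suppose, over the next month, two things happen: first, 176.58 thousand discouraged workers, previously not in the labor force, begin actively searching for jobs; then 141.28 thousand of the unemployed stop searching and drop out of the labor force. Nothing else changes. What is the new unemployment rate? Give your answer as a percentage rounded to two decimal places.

Initially, labor force = 2,421.11 + 291.58 = 2,712.69 thousand, so u = 291.58/2,712.69 = 10.75%.
After the first change, unemployed and labor force both rise by 176.58 → E = 2,421.11, U = 468.16, labor force = 2,889.27 thousand.
After the second change, unemployed and labor force both fall by 141.28 → E = 2,421.11, U = 326.88, labor force = 2,747.99 thousand.
New unemployment rate = 326.88 / 2,747.99 = 11.90%.

New unemployment rate ≈ 11.90%.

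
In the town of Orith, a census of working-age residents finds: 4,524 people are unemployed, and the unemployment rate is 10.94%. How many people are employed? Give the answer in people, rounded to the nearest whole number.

About 36,829 are employed.

Labor force = U / u = 4,524 / 0.1094 ≈ 41,353.
Employed = labor force − unemployed = 41,353 − 4,524 = 36,829.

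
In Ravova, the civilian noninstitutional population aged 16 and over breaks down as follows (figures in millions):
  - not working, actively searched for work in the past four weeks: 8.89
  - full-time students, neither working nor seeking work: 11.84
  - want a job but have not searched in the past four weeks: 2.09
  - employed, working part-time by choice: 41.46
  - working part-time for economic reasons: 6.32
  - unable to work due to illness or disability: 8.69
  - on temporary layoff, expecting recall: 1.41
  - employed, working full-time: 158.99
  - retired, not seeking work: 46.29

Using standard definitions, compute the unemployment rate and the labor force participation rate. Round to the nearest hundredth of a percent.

Unemployment rate ≈ 4.75%; labor force participation rate ≈ 75.90%.

Employed = 41.46 + 6.32 + 158.99 = 206.77 million (anyone who worked, including part-time for economic reasons, counts as employed).
Unemployed = 8.89 + 1.41 = 10.30 million (jobless and actively searching, or on temporary layoff).
Labor force = 206.77 + 10.30 = 217.07 million.
Not in labor force = 11.84 + 2.09 + 8.69 + 46.29 = 68.91 million (those not working and not actively searching are outside the labor force — including those who want a job but have given up searching).
Civilian working-age population = 217.07 + 68.91 = 285.98 million.
Unemployment rate = 10.30 / 217.07 = 4.75%.
Labor force participation rate = 217.07 / 285.98 = 75.90%.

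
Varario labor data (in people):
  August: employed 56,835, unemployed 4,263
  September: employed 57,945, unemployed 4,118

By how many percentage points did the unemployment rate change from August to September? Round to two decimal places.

The unemployment rate changed by −0.34 percentage points.

August: labor force = 56,835 + 4,263 = 61,098; u = 4,263/61,098 = 6.98%.
September: labor force = 57,945 + 4,118 = 62,063; u = 4,118/62,063 = 6.64%.
Change = 6.64% − 6.98% = −0.34 pp.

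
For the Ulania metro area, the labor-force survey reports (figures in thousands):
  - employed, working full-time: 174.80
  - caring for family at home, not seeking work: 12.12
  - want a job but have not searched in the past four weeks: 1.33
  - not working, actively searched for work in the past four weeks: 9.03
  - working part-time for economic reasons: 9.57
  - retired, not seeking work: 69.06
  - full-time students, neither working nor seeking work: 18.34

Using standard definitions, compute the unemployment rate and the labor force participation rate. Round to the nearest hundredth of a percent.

Employed = 174.80 + 9.57 = 184.37 thousand (anyone who worked, including part-time for economic reasons, counts as employed).
Unemployed = 9.03 thousand.
Labor force = 184.37 + 9.03 = 193.40 thousand.
Not in labor force = 12.12 + 1.33 + 69.06 + 18.34 = 100.85 thousand (those not working and not actively searching are outside the labor force — including those who want a job but have given up searching).
Civilian working-age population = 193.40 + 100.85 = 294.25 thousand.
Unemployment rate = 9.03 / 193.40 = 4.67%.
Labor force participation rate = 193.40 / 294.25 = 65.73%.

Unemployment rate ≈ 4.67%; labor force participation rate ≈ 65.73%.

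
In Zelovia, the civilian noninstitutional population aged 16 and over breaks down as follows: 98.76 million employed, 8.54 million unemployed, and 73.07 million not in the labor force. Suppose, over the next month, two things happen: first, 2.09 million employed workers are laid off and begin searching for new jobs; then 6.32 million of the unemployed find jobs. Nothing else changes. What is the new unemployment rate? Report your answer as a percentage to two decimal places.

Initially, labor force = 98.76 + 8.54 = 107.30 million, so u = 8.54/107.30 = 7.96%.
After the first change, employed falls and unemployed rises by 2.09; labor force unchanged → E = 96.67, U = 10.63, labor force = 107.30 million.
After the second change, unemployed falls and employed rises by 6.32; labor force unchanged → E = 102.99, U = 4.31, labor force = 107.30 million.
New unemployment rate = 4.31 / 107.30 = 4.02%.

New unemployment rate ≈ 4.02%.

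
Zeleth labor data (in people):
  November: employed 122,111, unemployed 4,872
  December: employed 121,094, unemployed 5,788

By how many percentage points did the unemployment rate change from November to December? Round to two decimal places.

The unemployment rate changed by +0.72 percentage points.

November: labor force = 122,111 + 4,872 = 126,983; u = 4,872/126,983 = 3.84%.
December: labor force = 121,094 + 5,788 = 126,882; u = 5,788/126,882 = 4.56%.
Change = 4.56% − 3.84% = +0.72 pp.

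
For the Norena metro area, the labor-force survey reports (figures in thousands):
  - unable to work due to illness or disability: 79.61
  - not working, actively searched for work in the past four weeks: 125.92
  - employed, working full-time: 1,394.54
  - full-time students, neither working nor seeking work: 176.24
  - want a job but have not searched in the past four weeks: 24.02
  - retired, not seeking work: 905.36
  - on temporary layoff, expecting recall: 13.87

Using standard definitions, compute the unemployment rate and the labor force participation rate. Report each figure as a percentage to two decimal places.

Unemployment rate ≈ 9.11%; labor force participation rate ≈ 56.42%.

Employed = 1,394.54 thousand.
Unemployed = 125.92 + 13.87 = 139.79 thousand (jobless and actively searching, or on temporary layoff).
Labor force = 1,394.54 + 139.79 = 1,534.33 thousand.
Not in labor force = 79.61 + 176.24 + 24.02 + 905.36 = 1,185.23 thousand (those not working and not actively searching are outside the labor force — including those who want a job but have given up searching).
Civilian working-age population = 1,534.33 + 1,185.23 = 2,719.56 thousand.
Unemployment rate = 139.79 / 1,534.33 = 9.11%.
Labor force participation rate = 1,534.33 / 2,719.56 = 56.42%.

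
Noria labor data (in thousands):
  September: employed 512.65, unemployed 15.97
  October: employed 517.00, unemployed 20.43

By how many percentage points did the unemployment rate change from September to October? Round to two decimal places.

The unemployment rate changed by +0.78 percentage points.

September: labor force = 512.65 + 15.97 = 528.62; u = 15.97/528.62 = 3.02%.
October: labor force = 517.00 + 20.43 = 537.43; u = 20.43/537.43 = 3.80%.
Change = 3.80% − 3.02% = +0.78 pp.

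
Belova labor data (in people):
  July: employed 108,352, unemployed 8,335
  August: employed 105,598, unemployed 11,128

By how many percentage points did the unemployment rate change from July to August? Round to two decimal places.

The unemployment rate changed by +2.39 percentage points.

July: labor force = 108,352 + 8,335 = 116,687; u = 8,335/116,687 = 7.14%.
August: labor force = 105,598 + 11,128 = 116,726; u = 11,128/116,726 = 9.53%.
Change = 9.53% − 7.14% = +2.39 pp.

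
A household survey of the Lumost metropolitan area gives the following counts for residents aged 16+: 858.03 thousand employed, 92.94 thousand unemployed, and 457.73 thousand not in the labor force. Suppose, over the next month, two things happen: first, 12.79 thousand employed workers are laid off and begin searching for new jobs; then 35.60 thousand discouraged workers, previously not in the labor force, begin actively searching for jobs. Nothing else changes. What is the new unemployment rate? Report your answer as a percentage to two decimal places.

New unemployment rate ≈ 14.33%.

Initially, labor force = 858.03 + 92.94 = 950.97 thousand, so u = 92.94/950.97 = 9.77%.
After the first change, employed falls and unemployed rises by 12.79; labor force unchanged → E = 845.24, U = 105.73, labor force = 950.97 thousand.
After the second change, unemployed and labor force both rise by 35.60 → E = 845.24, U = 141.33, labor force = 986.57 thousand.
New unemployment rate = 141.33 / 986.57 = 14.33%.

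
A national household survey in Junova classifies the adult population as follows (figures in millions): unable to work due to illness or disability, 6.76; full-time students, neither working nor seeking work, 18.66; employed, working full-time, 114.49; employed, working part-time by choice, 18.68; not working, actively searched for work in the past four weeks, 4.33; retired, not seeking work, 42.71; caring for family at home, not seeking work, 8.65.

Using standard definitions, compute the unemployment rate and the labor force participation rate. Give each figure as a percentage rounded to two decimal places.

Employed = 114.49 + 18.68 = 133.17 million.
Unemployed = 4.33 million.
Labor force = 133.17 + 4.33 = 137.50 million.
Not in labor force = 6.76 + 18.66 + 42.71 + 8.65 = 76.78 million (those not working and not actively searching are outside the labor force).
Civilian working-age population = 137.50 + 76.78 = 214.28 million.
Unemployment rate = 4.33 / 137.50 = 3.15%.
Labor force participation rate = 137.50 / 214.28 = 64.17%.

Unemployment rate ≈ 3.15%; labor force participation rate ≈ 64.17%.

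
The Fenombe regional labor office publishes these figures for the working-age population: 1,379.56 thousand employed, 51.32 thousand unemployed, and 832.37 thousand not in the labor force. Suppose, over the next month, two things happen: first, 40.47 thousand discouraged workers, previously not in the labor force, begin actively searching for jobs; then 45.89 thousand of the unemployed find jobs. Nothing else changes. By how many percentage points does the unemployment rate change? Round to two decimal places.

The unemployment rate changes by −0.47 percentage points.

Initially, labor force = 1,379.56 + 51.32 = 1,430.88 thousand, so u = 51.32/1,430.88 = 3.59%.
After the first change, unemployed and labor force both rise by 40.47 → E = 1,379.56, U = 91.79, labor force = 1,471.35 thousand.
After the second change, unemployed falls and employed rises by 45.89; labor force unchanged → E = 1,425.45, U = 45.90, labor force = 1,471.35 thousand.
New unemployment rate = 45.90 / 1,471.35 = 3.12%.
Change = 3.12% − 3.59% = −0.47 percentage points.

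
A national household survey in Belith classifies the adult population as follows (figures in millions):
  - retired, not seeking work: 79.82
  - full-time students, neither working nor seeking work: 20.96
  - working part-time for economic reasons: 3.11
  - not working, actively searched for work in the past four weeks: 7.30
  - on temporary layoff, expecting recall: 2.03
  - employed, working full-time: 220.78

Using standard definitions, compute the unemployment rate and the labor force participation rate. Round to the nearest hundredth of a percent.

Unemployment rate ≈ 4.00%; labor force participation rate ≈ 69.83%.

Employed = 3.11 + 220.78 = 223.89 million (anyone who worked, including part-time for economic reasons, counts as employed).
Unemployed = 7.30 + 2.03 = 9.33 million (jobless and actively searching, or on temporary layoff).
Labor force = 223.89 + 9.33 = 233.22 million.
Not in labor force = 79.82 + 20.96 = 100.78 million (those not working and not actively searching are outside the labor force).
Civilian working-age population = 233.22 + 100.78 = 334.00 million.
Unemployment rate = 9.33 / 233.22 = 4.00%.
Labor force participation rate = 233.22 / 334.00 = 69.83%.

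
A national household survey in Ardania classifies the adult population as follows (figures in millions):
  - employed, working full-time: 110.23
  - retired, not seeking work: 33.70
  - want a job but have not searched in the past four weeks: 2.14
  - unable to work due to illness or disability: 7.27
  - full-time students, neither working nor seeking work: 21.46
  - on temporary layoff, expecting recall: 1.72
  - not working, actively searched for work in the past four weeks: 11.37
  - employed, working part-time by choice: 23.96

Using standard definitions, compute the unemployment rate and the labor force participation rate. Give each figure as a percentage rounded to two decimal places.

Unemployment rate ≈ 8.89%; labor force participation rate ≈ 69.52%.

Employed = 110.23 + 23.96 = 134.19 million.
Unemployed = 1.72 + 11.37 = 13.09 million (jobless and actively searching, or on temporary layoff).
Labor force = 134.19 + 13.09 = 147.28 million.
Not in labor force = 33.70 + 2.14 + 7.27 + 21.46 = 64.57 million (those not working and not actively searching are outside the labor force — including those who want a job but have given up searching).
Civilian working-age population = 147.28 + 64.57 = 211.85 million.
Unemployment rate = 13.09 / 147.28 = 8.89%.
Labor force participation rate = 147.28 / 211.85 = 69.52%.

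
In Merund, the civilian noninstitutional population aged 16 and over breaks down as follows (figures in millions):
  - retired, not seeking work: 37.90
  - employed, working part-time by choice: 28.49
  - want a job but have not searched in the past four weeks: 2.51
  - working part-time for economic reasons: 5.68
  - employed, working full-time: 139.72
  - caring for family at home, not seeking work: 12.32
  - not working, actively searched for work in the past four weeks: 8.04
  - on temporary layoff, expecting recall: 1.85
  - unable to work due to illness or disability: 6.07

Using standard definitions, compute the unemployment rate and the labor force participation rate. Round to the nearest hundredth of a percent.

Unemployment rate ≈ 5.38%; labor force participation rate ≈ 75.76%.

Employed = 28.49 + 5.68 + 139.72 = 173.89 million (anyone who worked, including part-time for economic reasons, counts as employed).
Unemployed = 8.04 + 1.85 = 9.89 million (jobless and actively searching, or on temporary layoff).
Labor force = 173.89 + 9.89 = 183.78 million.
Not in labor force = 37.90 + 2.51 + 12.32 + 6.07 = 58.80 million (those not working and not actively searching are outside the labor force — including those who want a job but have given up searching).
Civilian working-age population = 183.78 + 58.80 = 242.58 million.
Unemployment rate = 9.89 / 183.78 = 5.38%.
Labor force participation rate = 183.78 / 242.58 = 75.76%.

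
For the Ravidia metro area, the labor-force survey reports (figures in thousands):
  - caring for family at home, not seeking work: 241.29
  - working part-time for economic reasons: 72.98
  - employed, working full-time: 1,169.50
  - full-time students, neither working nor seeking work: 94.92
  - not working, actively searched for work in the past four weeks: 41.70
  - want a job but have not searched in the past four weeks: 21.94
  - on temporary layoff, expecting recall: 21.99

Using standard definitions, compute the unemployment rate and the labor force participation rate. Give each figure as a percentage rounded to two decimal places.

Unemployment rate ≈ 4.88%; labor force participation rate ≈ 78.48%.

Employed = 72.98 + 1,169.50 = 1,242.48 thousand (anyone who worked, including part-time for economic reasons, counts as employed).
Unemployed = 41.70 + 21.99 = 63.69 thousand (jobless and actively searching, or on temporary layoff).
Labor force = 1,242.48 + 63.69 = 1,306.17 thousand.
Not in labor force = 241.29 + 94.92 + 21.94 = 358.15 thousand (those not working and not actively searching are outside the labor force — including those who want a job but have given up searching).
Civilian working-age population = 1,306.17 + 358.15 = 1,664.32 thousand.
Unemployment rate = 63.69 / 1,306.17 = 4.88%.
Labor force participation rate = 1,306.17 / 1,664.32 = 78.48%.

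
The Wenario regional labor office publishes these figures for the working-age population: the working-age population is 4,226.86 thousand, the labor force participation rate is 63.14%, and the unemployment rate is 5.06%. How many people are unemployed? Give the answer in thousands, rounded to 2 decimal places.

About 135.04 thousand are unemployed.

Labor force = 0.6314 × 4,226.86 = 2,668.84 thousand.
Unemployed = 0.0506 × 2,668.84 ≈ 135.04 thousand.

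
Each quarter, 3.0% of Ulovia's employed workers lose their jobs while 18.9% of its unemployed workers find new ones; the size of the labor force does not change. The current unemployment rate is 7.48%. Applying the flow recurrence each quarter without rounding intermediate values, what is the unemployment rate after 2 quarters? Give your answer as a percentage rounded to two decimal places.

Unemployment rate after two quarters ≈ 9.91%.

With a fixed labor force, u_{t+1} = u_t + s·(1−u_t) − f·u_t = u_t·(1−s−f) + s.
Here 1−s−f = 0.781 and s = 0.030.
u_1 = 0.074800 × 0.781 + 0.030 = 0.088419.
u_2 = 0.088419 × 0.781 + 0.030 = 0.099055.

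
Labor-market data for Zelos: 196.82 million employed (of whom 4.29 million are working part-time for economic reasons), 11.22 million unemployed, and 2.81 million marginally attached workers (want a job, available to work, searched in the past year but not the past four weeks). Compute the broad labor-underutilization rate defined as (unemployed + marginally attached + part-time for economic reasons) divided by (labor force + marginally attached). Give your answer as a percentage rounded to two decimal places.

Labor force = 196.82 + 11.22 = 208.04 million.
Numerator = 11.22 + 2.81 + 4.29 = 18.32 million.
Denominator = 208.04 + 2.81 = 210.85 million.
Broad rate = 18.32 / 210.85 = 8.69%.

Broad underutilization rate ≈ 8.69%.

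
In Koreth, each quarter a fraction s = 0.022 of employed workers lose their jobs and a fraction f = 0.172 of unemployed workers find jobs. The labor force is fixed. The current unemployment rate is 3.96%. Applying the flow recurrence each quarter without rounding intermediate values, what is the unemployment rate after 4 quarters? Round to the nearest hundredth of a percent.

Unemployment rate after four quarters ≈ 8.23%.

With a fixed labor force, u_{t+1} = u_t + s·(1−u_t) − f·u_t = u_t·(1−s−f) + s.
Here 1−s−f = 0.806 and s = 0.022.
u_1 = 0.039600 × 0.806 + 0.022 = 0.053918.
u_2 = 0.053918 × 0.806 + 0.022 = 0.065458.
u_3 = 0.065458 × 0.806 + 0.022 = 0.074759.
u_4 = 0.074759 × 0.806 + 0.022 = 0.082256.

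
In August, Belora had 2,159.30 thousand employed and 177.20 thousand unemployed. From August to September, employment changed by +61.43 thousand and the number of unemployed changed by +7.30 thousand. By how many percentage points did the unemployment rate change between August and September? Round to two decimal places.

The unemployment rate changed by +0.09 percentage points.

August: labor force = 2,159.30 + 177.20 = 2,336.50; u = 177.20/2,336.50 = 7.58%.
September: labor force = 2,220.73 + 184.50 = 2,405.23; u = 184.50/2,405.23 = 7.67%.
Change = 7.67% − 7.58% = +0.09 pp.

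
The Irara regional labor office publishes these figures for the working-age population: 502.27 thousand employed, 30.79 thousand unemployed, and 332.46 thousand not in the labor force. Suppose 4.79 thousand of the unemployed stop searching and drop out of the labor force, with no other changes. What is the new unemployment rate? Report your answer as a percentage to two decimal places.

Initially, labor force = 502.27 + 30.79 = 533.06 thousand, so u = 30.79/533.06 = 5.78%.
After the change, unemployed and labor force both fall by 4.79 → E = 502.27, U = 26.00, labor force = 528.27 thousand.
New unemployment rate = 26.00 / 528.27 = 4.92%.

New unemployment rate ≈ 4.92%.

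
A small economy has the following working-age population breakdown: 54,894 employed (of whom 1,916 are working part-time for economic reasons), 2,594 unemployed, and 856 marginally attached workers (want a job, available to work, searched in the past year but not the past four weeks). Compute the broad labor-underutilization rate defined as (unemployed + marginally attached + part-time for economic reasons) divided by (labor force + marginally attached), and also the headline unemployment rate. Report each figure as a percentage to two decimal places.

Labor force = 54,894 + 2,594 = 57,488.
Numerator = 2,594 + 856 + 1,916 = 5,366.
Denominator = 57,488 + 856 = 58,344.
Broad rate = 5,366 / 58,344 = 9.20%.
Headline unemployment rate = 2,594 / 57,488 = 4.51%.

Broad underutilization rate ≈ 9.20%; headline unemployment rate ≈ 4.51%.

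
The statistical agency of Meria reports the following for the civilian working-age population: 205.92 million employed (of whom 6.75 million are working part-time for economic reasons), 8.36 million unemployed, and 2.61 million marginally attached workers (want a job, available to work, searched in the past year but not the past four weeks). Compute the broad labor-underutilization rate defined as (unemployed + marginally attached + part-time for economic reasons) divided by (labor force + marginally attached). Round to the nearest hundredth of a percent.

Labor force = 205.92 + 8.36 = 214.28 million.
Numerator = 8.36 + 2.61 + 6.75 = 17.72 million.
Denominator = 214.28 + 2.61 = 216.89 million.
Broad rate = 17.72 / 216.89 = 8.17%.

Broad underutilization rate ≈ 8.17%.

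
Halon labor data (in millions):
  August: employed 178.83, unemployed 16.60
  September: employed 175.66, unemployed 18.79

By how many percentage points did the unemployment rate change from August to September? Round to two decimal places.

The unemployment rate changed by +1.17 percentage points.

August: labor force = 178.83 + 16.60 = 195.43; u = 16.60/195.43 = 8.49%.
September: labor force = 175.66 + 18.79 = 194.45; u = 18.79/194.45 = 9.66%.
Change = 9.66% − 8.49% = +1.17 pp.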